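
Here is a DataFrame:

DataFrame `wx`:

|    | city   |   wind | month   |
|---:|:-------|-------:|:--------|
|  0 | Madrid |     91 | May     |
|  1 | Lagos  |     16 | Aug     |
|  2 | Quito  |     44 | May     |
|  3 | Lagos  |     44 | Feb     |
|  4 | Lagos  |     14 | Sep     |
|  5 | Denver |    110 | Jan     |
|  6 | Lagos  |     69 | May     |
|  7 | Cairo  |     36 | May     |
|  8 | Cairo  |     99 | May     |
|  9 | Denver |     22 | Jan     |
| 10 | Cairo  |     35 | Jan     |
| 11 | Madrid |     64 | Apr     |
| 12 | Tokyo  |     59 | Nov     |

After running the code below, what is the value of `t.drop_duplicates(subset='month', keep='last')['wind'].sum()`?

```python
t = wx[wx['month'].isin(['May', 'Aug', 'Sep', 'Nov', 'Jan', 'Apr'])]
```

filter rows where month in ['May', 'Aug', 'Sep', 'Nov', 'Jan', 'Apr']:
      city  wind month
0   Madrid    91   May
1    Lagos    16   Aug
2    Quito    44   May
4    Lagos    14   Sep
5   Denver   110   Jan
6    Lagos    69   May
7    Cairo    36   May
8    Cairo    99   May
9   Denver    22   Jan
10   Cairo    35   Jan
11  Madrid    64   Apr
12   Tokyo    59   Nov
drop duplicate month (keep=last):
      city  wind month
1    Lagos    16   Aug
4    Lagos    14   Sep
8    Cairo    99   May
10   Cairo    35   Jan
11  Madrid    64   Apr
12   Tokyo    59   Nov
sum of column 'wind' → 287

287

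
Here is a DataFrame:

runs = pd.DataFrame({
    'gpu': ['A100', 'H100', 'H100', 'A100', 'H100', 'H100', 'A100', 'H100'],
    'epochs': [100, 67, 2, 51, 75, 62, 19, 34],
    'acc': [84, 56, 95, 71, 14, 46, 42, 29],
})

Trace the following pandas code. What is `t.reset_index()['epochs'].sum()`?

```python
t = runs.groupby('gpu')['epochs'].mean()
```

group by gpu, mean of epochs:
gpu
A100    56.666667
H100    48.000000
Name: epochs, dtype: float64
reset_index():
    gpu     epochs
0  A100  56.666667
1  H100  48.000000

104.666666667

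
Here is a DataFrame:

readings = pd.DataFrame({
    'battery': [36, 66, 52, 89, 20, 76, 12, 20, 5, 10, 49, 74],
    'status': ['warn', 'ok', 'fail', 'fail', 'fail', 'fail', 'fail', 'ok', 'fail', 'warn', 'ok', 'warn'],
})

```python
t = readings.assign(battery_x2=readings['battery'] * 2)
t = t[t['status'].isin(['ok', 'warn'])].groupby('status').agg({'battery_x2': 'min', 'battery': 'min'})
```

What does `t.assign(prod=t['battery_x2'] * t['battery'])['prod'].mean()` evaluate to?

add column battery_x2 = readings['battery'] * 2:
    battery status  battery_x2
0        36   warn          72
1        66     ok         132
2        52   fail         104
3        89   fail         178
4        20   fail          40
5        76   fail         152
6        12   fail          24
7        20     ok          40
8         5   fail          10
9        10   warn          20
10       49     ok          98
11       74   warn         148
filter rows where status in ['ok', 'warn']:
    battery status  battery_x2
0        36   warn          72
1        66     ok         132
7        20     ok          40
9        10   warn          20
10       49     ok          98
11       74   warn         148
group by status: min(battery_x2), min(battery):
        battery_x2  battery
status                     
ok              40       20
warn            20       10
add column prod = t['battery_x2'] * t['battery']:
        battery_x2  battery  prod
status                           
ok              40       20   800
warn            20       10   200

500.0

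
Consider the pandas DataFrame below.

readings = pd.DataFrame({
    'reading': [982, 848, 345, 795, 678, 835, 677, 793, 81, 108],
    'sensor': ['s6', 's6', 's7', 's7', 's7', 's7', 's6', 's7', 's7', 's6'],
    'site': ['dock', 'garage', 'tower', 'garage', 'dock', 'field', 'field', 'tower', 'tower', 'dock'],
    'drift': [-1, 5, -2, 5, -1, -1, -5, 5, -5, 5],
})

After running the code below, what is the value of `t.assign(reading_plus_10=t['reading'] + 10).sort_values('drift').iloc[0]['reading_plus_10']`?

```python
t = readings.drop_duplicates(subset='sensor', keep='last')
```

drop duplicate sensor (keep=last):
   reading sensor   site  drift
8       81     s7  tower     -5
9      108     s6   dock      5
add column reading_plus_10 = t['reading'] + 10:
   reading sensor   site  drift  reading_plus_10
8       81     s7  tower     -5               91
9      108     s6   dock      5              118
sort by drift:
   reading sensor   site  drift  reading_plus_10
8       81     s7  tower     -5               91
9      108     s6   dock      5              118
Then the value at position 0, column 'reading_plus_10': 91

91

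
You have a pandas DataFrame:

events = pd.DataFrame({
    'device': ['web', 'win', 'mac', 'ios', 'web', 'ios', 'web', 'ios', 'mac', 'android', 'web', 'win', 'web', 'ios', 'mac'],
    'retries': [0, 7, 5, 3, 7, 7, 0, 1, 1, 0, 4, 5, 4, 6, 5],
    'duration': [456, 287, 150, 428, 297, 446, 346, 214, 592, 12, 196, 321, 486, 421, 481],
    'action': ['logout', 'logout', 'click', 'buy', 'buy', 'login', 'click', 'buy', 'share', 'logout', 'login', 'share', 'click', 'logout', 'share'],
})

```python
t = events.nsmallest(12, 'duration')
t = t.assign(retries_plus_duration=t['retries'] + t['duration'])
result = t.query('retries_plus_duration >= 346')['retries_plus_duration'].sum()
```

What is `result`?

take 12 rows with smallest duration:
     device  retries  duration  action
9   android        0        12  logout
2       mac        5       150   click
10      web        4       196   login
7       ios        1       214     buy
1       win        7       287  logout
4       web        7       297     buy
11      win        5       321   share
6       web        0       346   click
13      ios        6       421  logout
3       ios        3       428     buy
5       ios        7       446   login
0       web        0       456  logout
add column retries_plus_duration = t['retries'] + t['duration']:
     device  retries  duration  action  retries_plus_duration
9   android        0        12  logout                     12
2       mac        5       150   click                    155
10      web        4       196   login                    200
7       ios        1       214     buy                    215
1       win        7       287  logout                    294
4       web        7       297     buy                    304
11      win        5       321   share                    326
6       web        0       346   click                    346
13      ios        6       421  logout                    427
3       ios        3       428     buy                    431
5       ios        7       446   login                    453
0       web        0       456  logout                    456
filter rows where retries_plus_duration >= 346:
   device  retries  duration  action  retries_plus_duration
6     web        0       346   click                    346
13    ios        6       421  logout                    427
3     ios        3       428     buy                    431
5     ios        7       446   login                    453
0     web        0       456  logout                    456
Hence 2113.

2113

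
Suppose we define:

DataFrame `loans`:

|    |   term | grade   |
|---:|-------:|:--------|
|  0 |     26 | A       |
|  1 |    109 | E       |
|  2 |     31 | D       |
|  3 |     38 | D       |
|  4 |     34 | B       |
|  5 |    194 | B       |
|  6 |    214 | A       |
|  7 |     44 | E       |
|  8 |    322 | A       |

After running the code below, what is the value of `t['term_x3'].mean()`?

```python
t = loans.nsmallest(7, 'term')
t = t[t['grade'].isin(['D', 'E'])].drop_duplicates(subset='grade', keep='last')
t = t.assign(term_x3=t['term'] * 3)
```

220.5

take 7 rows with smallest term:
   term grade
0    26     A
2    31     D
4    34     B
3    38     D
7    44     E
1   109     E
5   194     B
filter rows where grade in ['D', 'E']:
   term grade
2    31     D
3    38     D
7    44     E
1   109     E
drop duplicate grade (keep=last):
   term grade
3    38     D
1   109     E
add column term_x3 = t['term'] * 3:
   term grade  term_x3
3    38     D      114
1   109     E      327
Then the mean of column 'term_x3': 220.5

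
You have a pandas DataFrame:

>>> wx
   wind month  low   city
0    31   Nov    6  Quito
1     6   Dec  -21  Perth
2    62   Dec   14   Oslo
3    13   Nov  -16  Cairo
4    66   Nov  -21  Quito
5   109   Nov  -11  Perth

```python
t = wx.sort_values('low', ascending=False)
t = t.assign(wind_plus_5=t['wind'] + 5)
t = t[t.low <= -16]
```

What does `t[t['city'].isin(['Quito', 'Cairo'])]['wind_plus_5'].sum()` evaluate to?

sort by low descending:
   wind month  low   city
2    62   Dec   14   Oslo
0    31   Nov    6  Quito
5   109   Nov  -11  Perth
3    13   Nov  -16  Cairo
1     6   Dec  -21  Perth
4    66   Nov  -21  Quito
add column wind_plus_5 = t['wind'] + 5:
   wind month  low   city  wind_plus_5
2    62   Dec   14   Oslo           67
0    31   Nov    6  Quito           36
5   109   Nov  -11  Perth          114
3    13   Nov  -16  Cairo           18
1     6   Dec  -21  Perth           11
4    66   Nov  -21  Quito           71
filter rows where low <= -16:
   wind month  low   city  wind_plus_5
3    13   Nov  -16  Cairo           18
1     6   Dec  -21  Perth           11
4    66   Nov  -21  Quito           71
filter rows where city in ['Quito', 'Cairo']:
   wind month  low   city  wind_plus_5
3    13   Nov  -16  Cairo           18
4    66   Nov  -21  Quito           71
Reading off the sum of column 'wind_plus_5', we get 89.

89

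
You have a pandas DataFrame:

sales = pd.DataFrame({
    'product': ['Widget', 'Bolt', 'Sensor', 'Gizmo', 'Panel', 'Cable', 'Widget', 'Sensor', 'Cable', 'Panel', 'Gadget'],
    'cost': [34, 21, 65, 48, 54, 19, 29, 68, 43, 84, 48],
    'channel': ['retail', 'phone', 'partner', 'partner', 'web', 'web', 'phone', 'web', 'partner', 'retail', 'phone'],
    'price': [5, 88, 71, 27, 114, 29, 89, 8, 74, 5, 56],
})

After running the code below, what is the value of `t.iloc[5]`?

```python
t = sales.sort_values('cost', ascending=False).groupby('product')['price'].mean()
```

39.5

sort by cost descending:
   product  cost  channel  price
9    Panel    84   retail      5
7   Sensor    68      web      8
2   Sensor    65  partner     71
4    Panel    54      web    114
3    Gizmo    48  partner     27
10  Gadget    48    phone     56
8    Cable    43  partner     74
0   Widget    34   retail      5
6   Widget    29    phone     89
1     Bolt    21    phone     88
5    Cable    19      web     29
group by product, mean of price:
product
Bolt      88.0
Cable     51.5
Gadget    56.0
Gizmo     27.0
Panel     59.5
Sensor    39.5
Widget    47.0
Name: price, dtype: float64
Then the value at position 5: 39.5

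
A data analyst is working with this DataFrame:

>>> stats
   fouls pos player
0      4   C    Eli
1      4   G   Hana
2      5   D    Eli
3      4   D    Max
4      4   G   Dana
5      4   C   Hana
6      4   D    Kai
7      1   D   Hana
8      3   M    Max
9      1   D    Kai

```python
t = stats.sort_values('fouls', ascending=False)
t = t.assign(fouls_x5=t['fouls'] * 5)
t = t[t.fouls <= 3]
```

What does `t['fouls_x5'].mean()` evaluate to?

sort by fouls descending:
   fouls pos player
2      5   D    Eli
0      4   C    Eli
1      4   G   Hana
3      4   D    Max
4      4   G   Dana
5      4   C   Hana
6      4   D    Kai
8      3   M    Max
7      1   D   Hana
9      1   D    Kai
add column fouls_x5 = t['fouls'] * 5:
   fouls pos player  fouls_x5
2      5   D    Eli        25
0      4   C    Eli        20
1      4   G   Hana        20
3      4   D    Max        20
4      4   G   Dana        20
5      4   C   Hana        20
6      4   D    Kai        20
8      3   M    Max        15
7      1   D   Hana         5
9      1   D    Kai         5
filter rows where fouls <= 3:
   fouls pos player  fouls_x5
8      3   M    Max        15
7      1   D   Hana         5
9      1   D    Kai         5

8.33333333333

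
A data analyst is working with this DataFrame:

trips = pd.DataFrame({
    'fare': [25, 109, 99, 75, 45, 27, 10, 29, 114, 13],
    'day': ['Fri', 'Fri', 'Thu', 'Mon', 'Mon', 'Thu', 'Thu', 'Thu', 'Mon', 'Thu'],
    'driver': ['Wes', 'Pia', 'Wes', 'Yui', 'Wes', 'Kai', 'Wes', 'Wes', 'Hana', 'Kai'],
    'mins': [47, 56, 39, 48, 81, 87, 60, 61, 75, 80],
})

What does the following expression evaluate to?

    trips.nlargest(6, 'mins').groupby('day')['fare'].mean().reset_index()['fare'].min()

19.75

take 6 rows with largest mins:
   fare  day driver  mins
5    27  Thu    Kai    87
4    45  Mon    Wes    81
9    13  Thu    Kai    80
8   114  Mon   Hana    75
7    29  Thu    Wes    61
6    10  Thu    Wes    60
group by day, mean of fare:
day
Mon    79.50
Thu    19.75
Name: fare, dtype: float64
reset_index():
   day   fare
0  Mon  79.50
1  Thu  19.75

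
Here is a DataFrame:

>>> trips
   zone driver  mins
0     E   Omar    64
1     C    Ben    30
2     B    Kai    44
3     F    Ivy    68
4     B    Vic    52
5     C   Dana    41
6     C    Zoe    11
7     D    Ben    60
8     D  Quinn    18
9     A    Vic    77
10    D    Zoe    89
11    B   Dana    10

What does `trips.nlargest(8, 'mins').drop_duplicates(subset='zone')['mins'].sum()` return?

391

take 8 rows with largest mins:
   zone driver  mins
10    D    Zoe    89
9     A    Vic    77
3     F    Ivy    68
0     E   Omar    64
7     D    Ben    60
4     B    Vic    52
2     B    Kai    44
5     C   Dana    41
drop duplicate zone (keep=first):
   zone driver  mins
10    D    Zoe    89
9     A    Vic    77
3     F    Ivy    68
0     E   Omar    64
4     B    Vic    52
5     C   Dana    41
Finally, sum of column 'mins' = 391.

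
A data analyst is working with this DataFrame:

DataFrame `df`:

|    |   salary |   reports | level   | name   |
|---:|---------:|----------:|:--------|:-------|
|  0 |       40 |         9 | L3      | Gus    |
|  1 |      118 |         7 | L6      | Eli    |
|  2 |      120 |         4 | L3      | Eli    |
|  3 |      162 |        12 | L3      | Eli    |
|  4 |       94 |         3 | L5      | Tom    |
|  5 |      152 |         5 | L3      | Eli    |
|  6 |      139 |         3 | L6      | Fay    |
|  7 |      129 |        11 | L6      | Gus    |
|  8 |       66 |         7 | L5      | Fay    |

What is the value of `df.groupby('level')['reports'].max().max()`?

group by level, max of reports:
level
L3    12
L5     7
L6    11
Name: reports, dtype: int64
So max() = 12.

12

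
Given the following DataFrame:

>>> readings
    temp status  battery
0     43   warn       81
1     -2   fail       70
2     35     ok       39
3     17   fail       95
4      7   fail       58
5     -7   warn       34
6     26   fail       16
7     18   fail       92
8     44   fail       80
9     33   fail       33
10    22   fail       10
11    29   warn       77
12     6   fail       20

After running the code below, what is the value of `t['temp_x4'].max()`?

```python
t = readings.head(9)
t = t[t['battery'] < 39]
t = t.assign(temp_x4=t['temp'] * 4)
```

104

take first 9 rows:
   temp status  battery
0    43   warn       81
1    -2   fail       70
2    35     ok       39
3    17   fail       95
4     7   fail       58
5    -7   warn       34
6    26   fail       16
7    18   fail       92
8    44   fail       80
filter rows where battery < 39:
   temp status  battery
5    -7   warn       34
6    26   fail       16
add column temp_x4 = t['temp'] * 4:
   temp status  battery  temp_x4
5    -7   warn       34      -28
6    26   fail       16      104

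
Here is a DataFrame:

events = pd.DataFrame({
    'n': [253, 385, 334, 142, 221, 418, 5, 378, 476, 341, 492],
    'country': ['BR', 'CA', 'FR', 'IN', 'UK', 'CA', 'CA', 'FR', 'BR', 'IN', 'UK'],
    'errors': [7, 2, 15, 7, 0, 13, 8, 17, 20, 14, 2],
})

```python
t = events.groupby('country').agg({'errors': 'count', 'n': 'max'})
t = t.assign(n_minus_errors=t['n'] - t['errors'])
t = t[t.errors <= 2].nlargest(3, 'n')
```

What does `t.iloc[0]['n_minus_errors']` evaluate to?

group by country: count(errors), max(n):
         errors    n
country             
BR            2  476
CA            3  418
FR            2  378
IN            2  341
UK            2  492
add column n_minus_errors = t['n'] - t['errors']:
         errors    n  n_minus_errors
country                             
BR            2  476             474
CA            3  418             415
FR            2  378             376
IN            2  341             339
UK            2  492             490
filter rows where errors <= 2:
         errors    n  n_minus_errors
country                             
BR            2  476             474
FR            2  378             376
IN            2  341             339
UK            2  492             490
take 3 rows with largest n:
         errors    n  n_minus_errors
country                             
UK            2  492             490
BR            2  476             474
FR            2  378             376

490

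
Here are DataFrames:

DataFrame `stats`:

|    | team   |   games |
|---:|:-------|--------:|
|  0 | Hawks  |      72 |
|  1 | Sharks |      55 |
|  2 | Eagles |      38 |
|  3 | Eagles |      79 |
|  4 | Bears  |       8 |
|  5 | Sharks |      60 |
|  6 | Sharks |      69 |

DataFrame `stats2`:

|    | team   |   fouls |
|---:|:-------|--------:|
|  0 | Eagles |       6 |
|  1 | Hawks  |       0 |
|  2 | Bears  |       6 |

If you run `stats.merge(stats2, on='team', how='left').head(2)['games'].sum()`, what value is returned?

127

merge on 'team' (how='left') → 7 rows:
     team  games  fouls
0   Hawks     72    0.0
1  Sharks     55    NaN
2  Eagles     38    6.0
3  Eagles     79    6.0
4   Bears      8    6.0
5  Sharks     60    NaN
6  Sharks     69    NaN
take first 2 rows:
     team  games  fouls
0   Hawks     72    0.0
1  Sharks     55    NaN
Finally, sum of column 'games' = 127.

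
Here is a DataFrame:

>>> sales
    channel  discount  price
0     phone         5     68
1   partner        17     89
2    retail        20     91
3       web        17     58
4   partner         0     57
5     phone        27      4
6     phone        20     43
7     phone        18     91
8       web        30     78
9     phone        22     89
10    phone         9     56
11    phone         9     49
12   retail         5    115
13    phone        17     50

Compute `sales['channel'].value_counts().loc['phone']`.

value_counts of channel:
channel
phone      8
partner    2
retail     2
web        2
Name: count, dtype: int64
Reading off the value at index 'phone', we get 8.

8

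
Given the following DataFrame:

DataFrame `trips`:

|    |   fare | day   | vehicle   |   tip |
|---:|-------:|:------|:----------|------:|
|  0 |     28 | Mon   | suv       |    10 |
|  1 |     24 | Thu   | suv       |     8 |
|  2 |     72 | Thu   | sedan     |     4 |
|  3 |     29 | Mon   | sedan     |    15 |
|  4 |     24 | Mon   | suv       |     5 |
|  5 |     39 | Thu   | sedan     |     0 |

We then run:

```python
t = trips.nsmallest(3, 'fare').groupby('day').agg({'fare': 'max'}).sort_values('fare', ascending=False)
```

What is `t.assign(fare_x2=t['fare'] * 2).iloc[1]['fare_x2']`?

48

take 3 rows with smallest fare:
   fare  day vehicle  tip
1    24  Thu     suv    8
4    24  Mon     suv    5
0    28  Mon     suv   10
group by day, max of fare:
     fare
day      
Mon    28
Thu    24
sort by fare descending:
     fare
day      
Mon    28
Thu    24
add column fare_x2 = t['fare'] * 2:
     fare  fare_x2
day               
Mon    28       56
Thu    24       48
Reading off the value at position 1, column 'fare_x2', we get 48.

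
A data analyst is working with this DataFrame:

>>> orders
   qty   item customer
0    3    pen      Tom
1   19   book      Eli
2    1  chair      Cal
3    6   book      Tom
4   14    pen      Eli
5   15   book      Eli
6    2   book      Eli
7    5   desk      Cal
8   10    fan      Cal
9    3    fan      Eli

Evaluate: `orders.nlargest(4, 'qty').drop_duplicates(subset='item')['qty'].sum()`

43

take 4 rows with largest qty:
   qty  item customer
1   19  book      Eli
5   15  book      Eli
4   14   pen      Eli
8   10   fan      Cal
drop duplicate item (keep=first):
   qty  item customer
1   19  book      Eli
4   14   pen      Eli
8   10   fan      Cal
Taking the sum of column 'qty' gives 43.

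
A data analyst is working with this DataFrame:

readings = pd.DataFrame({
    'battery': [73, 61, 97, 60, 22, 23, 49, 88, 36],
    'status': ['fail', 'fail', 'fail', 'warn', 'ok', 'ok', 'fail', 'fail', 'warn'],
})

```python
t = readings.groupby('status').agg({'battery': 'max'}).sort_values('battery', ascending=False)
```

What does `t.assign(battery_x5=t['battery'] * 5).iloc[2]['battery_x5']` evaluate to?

group by status, max of battery:
        battery
status         
fail         97
ok           23
warn         60
sort by battery descending:
        battery
status         
fail         97
warn         60
ok           23
add column battery_x5 = t['battery'] * 5:
        battery  battery_x5
status                     
fail         97         485
warn         60         300
ok           23         115
Reading off the value at position 2, column 'battery_x5', we get 115.

115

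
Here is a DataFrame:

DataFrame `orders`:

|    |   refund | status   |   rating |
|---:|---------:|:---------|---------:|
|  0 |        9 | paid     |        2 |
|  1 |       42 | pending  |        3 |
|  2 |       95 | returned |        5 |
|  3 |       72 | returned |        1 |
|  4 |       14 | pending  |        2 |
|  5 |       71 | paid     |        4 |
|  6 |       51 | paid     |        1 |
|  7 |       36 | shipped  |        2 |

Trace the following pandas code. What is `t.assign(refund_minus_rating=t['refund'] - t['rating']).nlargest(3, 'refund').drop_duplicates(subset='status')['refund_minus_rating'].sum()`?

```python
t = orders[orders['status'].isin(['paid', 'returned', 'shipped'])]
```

filter rows where status in ['paid', 'returned', 'shipped']:
   refund    status  rating
0       9      paid       2
2      95  returned       5
3      72  returned       1
5      71      paid       4
6      51      paid       1
7      36   shipped       2
add column refund_minus_rating = t['refund'] - t['rating']:
   refund    status  rating  refund_minus_rating
0       9      paid       2                    7
2      95  returned       5                   90
3      72  returned       1                   71
5      71      paid       4                   67
6      51      paid       1                   50
7      36   shipped       2                   34
take 3 rows with largest refund:
   refund    status  rating  refund_minus_rating
2      95  returned       5                   90
3      72  returned       1                   71
5      71      paid       4                   67
drop duplicate status (keep=first):
   refund    status  rating  refund_minus_rating
2      95  returned       5                   90
5      71      paid       4                   67
Finally, sum of column 'refund_minus_rating' = 157.

157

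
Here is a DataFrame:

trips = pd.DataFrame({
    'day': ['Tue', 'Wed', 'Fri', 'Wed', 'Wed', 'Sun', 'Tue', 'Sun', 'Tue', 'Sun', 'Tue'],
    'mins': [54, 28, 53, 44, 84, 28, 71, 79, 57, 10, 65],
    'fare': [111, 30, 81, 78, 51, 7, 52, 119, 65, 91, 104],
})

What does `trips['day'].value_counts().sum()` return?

11

value_counts of day:
day
Tue    4
Wed    3
Sun    3
Fri    1
Name: count, dtype: int64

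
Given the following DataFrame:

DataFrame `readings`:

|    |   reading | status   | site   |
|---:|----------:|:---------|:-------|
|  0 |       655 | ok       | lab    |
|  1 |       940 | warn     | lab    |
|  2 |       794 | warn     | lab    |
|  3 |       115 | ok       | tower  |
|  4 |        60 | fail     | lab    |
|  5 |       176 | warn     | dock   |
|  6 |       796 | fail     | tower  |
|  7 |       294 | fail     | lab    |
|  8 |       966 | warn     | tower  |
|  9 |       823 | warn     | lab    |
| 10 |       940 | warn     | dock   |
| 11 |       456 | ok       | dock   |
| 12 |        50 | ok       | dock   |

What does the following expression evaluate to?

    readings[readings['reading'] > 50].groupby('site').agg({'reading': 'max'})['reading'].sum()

filter rows where reading > 50:
    reading status   site
0       655     ok    lab
1       940   warn    lab
2       794   warn    lab
3       115     ok  tower
4        60   fail    lab
5       176   warn   dock
6       796   fail  tower
7       294   fail    lab
8       966   warn  tower
9       823   warn    lab
10      940   warn   dock
11      456     ok   dock
group by site, max of reading:
       reading
site          
dock       940
lab        940
tower      966
Reading off the sum of column 'reading', we get 2846.

2846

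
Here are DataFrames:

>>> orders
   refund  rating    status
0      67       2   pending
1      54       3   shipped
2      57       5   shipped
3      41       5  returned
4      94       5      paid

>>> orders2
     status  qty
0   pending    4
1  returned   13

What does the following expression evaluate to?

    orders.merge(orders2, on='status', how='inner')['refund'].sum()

108

merge on 'status' (how='inner') → 2 rows:
   refund  rating    status  qty
0      67       2   pending    4
1      41       5  returned   13
Hence 108.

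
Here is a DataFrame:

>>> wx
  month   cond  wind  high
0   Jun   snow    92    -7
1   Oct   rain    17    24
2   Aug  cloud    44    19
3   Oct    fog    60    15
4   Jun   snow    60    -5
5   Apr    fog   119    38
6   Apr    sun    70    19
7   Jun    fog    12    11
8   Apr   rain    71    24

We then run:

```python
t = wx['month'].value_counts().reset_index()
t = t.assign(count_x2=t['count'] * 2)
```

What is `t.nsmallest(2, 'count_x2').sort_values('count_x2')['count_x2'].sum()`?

value_counts of month:
month
Jun    3
Apr    3
Oct    2
Aug    1
Name: count, dtype: int64
reset_index():
  month  count
0   Jun      3
1   Apr      3
2   Oct      2
3   Aug      1
add column count_x2 = t['count'] * 2:
  month  count  count_x2
0   Jun      3         6
1   Apr      3         6
2   Oct      2         4
3   Aug      1         2
take 2 rows with smallest count_x2:
  month  count  count_x2
3   Aug      1         2
2   Oct      2         4
sort by count_x2:
  month  count  count_x2
3   Aug      1         2
2   Oct      2         4
Finally, sum of column 'count_x2' = 6.

6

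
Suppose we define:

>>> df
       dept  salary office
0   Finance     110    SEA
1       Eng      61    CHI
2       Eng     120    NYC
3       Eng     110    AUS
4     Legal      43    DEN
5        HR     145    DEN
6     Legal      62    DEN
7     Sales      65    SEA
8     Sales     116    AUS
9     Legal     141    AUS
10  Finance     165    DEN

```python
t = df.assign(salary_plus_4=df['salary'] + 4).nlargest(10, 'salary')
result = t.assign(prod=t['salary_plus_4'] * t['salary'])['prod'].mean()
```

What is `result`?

13635.7

add column salary_plus_4 = df['salary'] + 4:
       dept  salary office  salary_plus_4
0   Finance     110    SEA            114
1       Eng      61    CHI             65
2       Eng     120    NYC            124
3       Eng     110    AUS            114
4     Legal      43    DEN             47
5        HR     145    DEN            149
6     Legal      62    DEN             66
7     Sales      65    SEA             69
8     Sales     116    AUS            120
9     Legal     141    AUS            145
10  Finance     165    DEN            169
take 10 rows with largest salary:
       dept  salary office  salary_plus_4
10  Finance     165    DEN            169
5        HR     145    DEN            149
9     Legal     141    AUS            145
2       Eng     120    NYC            124
8     Sales     116    AUS            120
0   Finance     110    SEA            114
3       Eng     110    AUS            114
7     Sales      65    SEA             69
6     Legal      62    DEN             66
1       Eng      61    CHI             65
add column prod = t['salary_plus_4'] * t['salary']:
       dept  salary office  salary_plus_4   prod
10  Finance     165    DEN            169  27885
5        HR     145    DEN            149  21605
9     Legal     141    AUS            145  20445
2       Eng     120    NYC            124  14880
8     Sales     116    AUS            120  13920
0   Finance     110    SEA            114  12540
3       Eng     110    AUS            114  12540
7     Sales      65    SEA             69   4485
6     Legal      62    DEN             66   4092
1       Eng      61    CHI             65   3965
Hence 13635.7.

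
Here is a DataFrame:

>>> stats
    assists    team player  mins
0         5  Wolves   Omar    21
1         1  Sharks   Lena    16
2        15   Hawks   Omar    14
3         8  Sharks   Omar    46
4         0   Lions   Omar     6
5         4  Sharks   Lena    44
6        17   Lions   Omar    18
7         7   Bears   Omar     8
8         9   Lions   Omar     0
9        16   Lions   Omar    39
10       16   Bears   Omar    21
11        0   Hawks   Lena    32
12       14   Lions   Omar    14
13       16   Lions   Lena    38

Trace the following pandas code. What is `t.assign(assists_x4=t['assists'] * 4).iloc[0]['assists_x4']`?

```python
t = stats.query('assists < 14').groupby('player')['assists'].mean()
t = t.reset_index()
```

6.66666666667

filter rows where assists < 14:
    assists    team player  mins
0         5  Wolves   Omar    21
1         1  Sharks   Lena    16
3         8  Sharks   Omar    46
4         0   Lions   Omar     6
5         4  Sharks   Lena    44
7         7   Bears   Omar     8
8         9   Lions   Omar     0
11        0   Hawks   Lena    32
group by player, mean of assists:
player
Lena    1.666667
Omar    5.800000
Name: assists, dtype: float64
reset_index():
  player   assists
0   Lena  1.666667
1   Omar  5.800000
add column assists_x4 = t['assists'] * 4:
  player   assists  assists_x4
0   Lena  1.666667    6.666667
1   Omar  5.800000   23.200000
value at position 0, column 'assists_x4' → 6.66666666667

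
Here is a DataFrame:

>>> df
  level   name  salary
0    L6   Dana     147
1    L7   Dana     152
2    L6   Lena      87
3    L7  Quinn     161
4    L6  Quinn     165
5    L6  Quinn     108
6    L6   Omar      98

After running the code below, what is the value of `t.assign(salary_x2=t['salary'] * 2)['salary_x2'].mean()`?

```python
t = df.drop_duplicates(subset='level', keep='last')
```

259.0

drop duplicate level (keep=last):
  level   name  salary
3    L7  Quinn     161
6    L6   Omar      98
add column salary_x2 = t['salary'] * 2:
  level   name  salary  salary_x2
3    L7  Quinn     161        322
6    L6   Omar      98        196
The mean of column 'salary_x2' is 259.0.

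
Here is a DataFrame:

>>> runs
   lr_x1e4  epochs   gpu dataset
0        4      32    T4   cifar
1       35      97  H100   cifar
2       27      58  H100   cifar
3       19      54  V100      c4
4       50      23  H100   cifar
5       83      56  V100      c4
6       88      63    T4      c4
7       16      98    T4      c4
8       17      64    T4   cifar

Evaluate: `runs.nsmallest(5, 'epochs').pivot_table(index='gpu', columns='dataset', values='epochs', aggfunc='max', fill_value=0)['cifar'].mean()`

30.0

take 5 rows with smallest epochs:
   lr_x1e4  epochs   gpu dataset
4       50      23  H100   cifar
0        4      32    T4   cifar
3       19      54  V100      c4
5       83      56  V100      c4
2       27      58  H100   cifar
pivot: rows=gpu, cols=dataset, max(epochs):
dataset  c4  cifar
gpu               
H100      0     58
T4        0     32
V100     56      0
Then the mean of column 'cifar': 30.0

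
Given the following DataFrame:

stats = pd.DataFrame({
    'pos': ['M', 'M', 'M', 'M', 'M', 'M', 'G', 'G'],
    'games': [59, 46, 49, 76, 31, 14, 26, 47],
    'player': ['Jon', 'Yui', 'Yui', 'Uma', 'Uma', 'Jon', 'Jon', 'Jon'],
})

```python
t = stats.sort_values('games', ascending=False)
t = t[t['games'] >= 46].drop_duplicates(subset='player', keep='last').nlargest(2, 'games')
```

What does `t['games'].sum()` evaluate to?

sort by games descending:
  pos  games player
3   M     76    Uma
0   M     59    Jon
2   M     49    Yui
7   G     47    Jon
1   M     46    Yui
4   M     31    Uma
6   G     26    Jon
5   M     14    Jon
filter rows where games >= 46:
  pos  games player
3   M     76    Uma
0   M     59    Jon
2   M     49    Yui
7   G     47    Jon
1   M     46    Yui
drop duplicate player (keep=last):
  pos  games player
3   M     76    Uma
7   G     47    Jon
1   M     46    Yui
take 2 rows with largest games:
  pos  games player
3   M     76    Uma
7   G     47    Jon
sum of column 'games' → 123

123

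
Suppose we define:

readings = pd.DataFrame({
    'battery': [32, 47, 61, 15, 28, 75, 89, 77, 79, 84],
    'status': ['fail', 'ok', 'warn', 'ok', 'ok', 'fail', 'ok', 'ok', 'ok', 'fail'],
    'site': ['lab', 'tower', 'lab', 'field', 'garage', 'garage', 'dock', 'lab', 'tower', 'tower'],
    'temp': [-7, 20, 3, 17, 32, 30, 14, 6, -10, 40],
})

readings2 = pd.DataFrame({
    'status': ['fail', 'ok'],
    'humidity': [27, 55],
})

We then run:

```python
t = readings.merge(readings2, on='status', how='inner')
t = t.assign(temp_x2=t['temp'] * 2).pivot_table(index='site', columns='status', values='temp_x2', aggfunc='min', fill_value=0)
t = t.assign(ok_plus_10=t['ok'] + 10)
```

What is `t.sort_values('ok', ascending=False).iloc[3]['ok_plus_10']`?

merge on 'status' (how='inner') → 9 rows:
   battery status    site  temp  humidity
0       32   fail     lab    -7        27
1       47     ok   tower    20        55
2       15     ok   field    17        55
3       28     ok  garage    32        55
4       75   fail  garage    30        27
5       89     ok    dock    14        55
6       77     ok     lab     6        55
7       79     ok   tower   -10        55
8       84   fail   tower    40        27
add column temp_x2 = t['temp'] * 2:
   battery status    site  temp  humidity  temp_x2
0       32   fail     lab    -7        27      -14
1       47     ok   tower    20        55       40
2       15     ok   field    17        55       34
3       28     ok  garage    32        55       64
4       75   fail  garage    30        27       60
5       89     ok    dock    14        55       28
6       77     ok     lab     6        55       12
7       79     ok   tower   -10        55      -20
8       84   fail   tower    40        27       80
pivot: rows=site, cols=status, min(temp_x2):
status  fail  ok
site            
dock       0  28
field      0  34
garage    60  64
lab      -14  12
tower     80 -20
add column ok_plus_10 = t['ok'] + 10:
status  fail  ok  ok_plus_10
site                        
dock       0  28          38
field      0  34          44
garage    60  64          74
lab      -14  12          22
tower     80 -20         -10
sort by ok descending:
status  fail  ok  ok_plus_10
site                        
garage    60  64          74
field      0  34          44
dock       0  28          38
lab      -14  12          22
tower     80 -20         -10
value at position 3, column 'ok_plus_10' → 22

22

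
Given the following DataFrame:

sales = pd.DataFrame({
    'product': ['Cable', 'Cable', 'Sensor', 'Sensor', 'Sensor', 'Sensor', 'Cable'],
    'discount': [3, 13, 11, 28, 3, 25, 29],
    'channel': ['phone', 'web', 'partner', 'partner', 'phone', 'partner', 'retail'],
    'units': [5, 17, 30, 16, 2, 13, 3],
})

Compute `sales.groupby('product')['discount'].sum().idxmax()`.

group by product, sum of discount:
product
Cable     45
Sensor    67
Name: discount, dtype: int64
Finally, label with the largest value = Sensor.

Sensor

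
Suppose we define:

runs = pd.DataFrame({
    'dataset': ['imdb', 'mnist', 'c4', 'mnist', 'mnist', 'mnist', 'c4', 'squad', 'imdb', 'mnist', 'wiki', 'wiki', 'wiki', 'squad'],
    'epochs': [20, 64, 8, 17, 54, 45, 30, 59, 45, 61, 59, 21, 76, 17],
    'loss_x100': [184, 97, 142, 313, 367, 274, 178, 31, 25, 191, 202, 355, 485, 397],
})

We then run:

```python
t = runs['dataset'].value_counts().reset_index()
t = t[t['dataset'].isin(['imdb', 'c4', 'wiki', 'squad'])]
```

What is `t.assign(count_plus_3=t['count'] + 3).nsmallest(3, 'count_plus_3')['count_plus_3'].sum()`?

value_counts of dataset:
dataset
mnist    5
wiki     3
imdb     2
c4       2
squad    2
Name: count, dtype: int64
reset_index():
  dataset  count
0   mnist      5
1    wiki      3
2    imdb      2
3      c4      2
4   squad      2
filter rows where dataset in ['imdb', 'c4', 'wiki', 'squad']:
  dataset  count
1    wiki      3
2    imdb      2
3      c4      2
4   squad      2
add column count_plus_3 = t['count'] + 3:
  dataset  count  count_plus_3
1    wiki      3             6
2    imdb      2             5
3      c4      2             5
4   squad      2             5
take 3 rows with smallest count_plus_3:
  dataset  count  count_plus_3
2    imdb      2             5
3      c4      2             5
4   squad      2             5

15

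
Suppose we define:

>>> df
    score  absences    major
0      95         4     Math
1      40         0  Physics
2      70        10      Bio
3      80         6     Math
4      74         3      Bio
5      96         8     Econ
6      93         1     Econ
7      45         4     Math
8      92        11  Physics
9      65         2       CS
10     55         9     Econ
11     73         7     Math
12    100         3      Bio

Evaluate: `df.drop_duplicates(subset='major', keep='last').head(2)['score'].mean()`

drop duplicate major (keep=last):
    score  absences    major
8      92        11  Physics
9      65         2       CS
10     55         9     Econ
11     73         7     Math
12    100         3      Bio
take first 2 rows:
   score  absences    major
8     92        11  Physics
9     65         2       CS
So mean() = 78.5.

78.5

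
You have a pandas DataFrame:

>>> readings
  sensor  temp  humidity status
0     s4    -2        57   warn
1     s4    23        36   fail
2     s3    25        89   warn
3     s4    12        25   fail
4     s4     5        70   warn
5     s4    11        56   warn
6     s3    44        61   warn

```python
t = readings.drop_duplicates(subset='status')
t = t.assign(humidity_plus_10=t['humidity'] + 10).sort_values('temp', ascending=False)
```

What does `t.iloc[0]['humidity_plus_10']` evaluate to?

drop duplicate status (keep=first):
  sensor  temp  humidity status
0     s4    -2        57   warn
1     s4    23        36   fail
add column humidity_plus_10 = t['humidity'] + 10:
  sensor  temp  humidity status  humidity_plus_10
0     s4    -2        57   warn                67
1     s4    23        36   fail                46
sort by temp descending:
  sensor  temp  humidity status  humidity_plus_10
1     s4    23        36   fail                46
0     s4    -2        57   warn                67
value at position 0, column 'humidity_plus_10' → 46

46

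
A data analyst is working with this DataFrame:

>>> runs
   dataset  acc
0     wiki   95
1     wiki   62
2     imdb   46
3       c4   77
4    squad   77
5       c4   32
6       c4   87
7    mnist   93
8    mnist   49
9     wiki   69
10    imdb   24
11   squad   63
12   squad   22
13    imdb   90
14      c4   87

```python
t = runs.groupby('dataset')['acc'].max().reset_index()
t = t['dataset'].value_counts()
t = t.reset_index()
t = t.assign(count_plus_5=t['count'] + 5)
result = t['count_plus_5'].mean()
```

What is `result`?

group by dataset, max of acc:
dataset
c4       87
imdb     90
mnist    93
squad    77
wiki     95
Name: acc, dtype: int64
reset_index():
  dataset  acc
0      c4   87
1    imdb   90
2   mnist   93
3   squad   77
4    wiki   95
value_counts of dataset:
dataset
c4       1
imdb     1
mnist    1
squad    1
wiki     1
Name: count, dtype: int64
reset_index():
  dataset  count
0      c4      1
1    imdb      1
2   mnist      1
3   squad      1
4    wiki      1
add column count_plus_5 = t['count'] + 5:
  dataset  count  count_plus_5
0      c4      1             6
1    imdb      1             6
2   mnist      1             6
3   squad      1             6
4    wiki      1             6
Reading off the mean of column 'count_plus_5', we get 6.0.

6.0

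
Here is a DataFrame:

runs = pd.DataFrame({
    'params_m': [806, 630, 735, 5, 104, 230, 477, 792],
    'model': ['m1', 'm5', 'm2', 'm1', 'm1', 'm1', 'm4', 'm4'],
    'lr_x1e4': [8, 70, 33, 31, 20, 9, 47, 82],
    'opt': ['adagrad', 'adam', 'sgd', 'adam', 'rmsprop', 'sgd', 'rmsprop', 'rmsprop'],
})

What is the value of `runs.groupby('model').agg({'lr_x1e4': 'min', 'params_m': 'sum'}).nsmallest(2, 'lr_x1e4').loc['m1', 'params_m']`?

1145

group by model: min(lr_x1e4), sum(params_m):
       lr_x1e4  params_m
model                   
m1           8      1145
m2          33       735
m4          47      1269
m5          70       630
take 2 rows with smallest lr_x1e4:
       lr_x1e4  params_m
model                   
m1           8      1145
m2          33       735
Finally, value at row 'm1', column 'params_m' = 1145.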